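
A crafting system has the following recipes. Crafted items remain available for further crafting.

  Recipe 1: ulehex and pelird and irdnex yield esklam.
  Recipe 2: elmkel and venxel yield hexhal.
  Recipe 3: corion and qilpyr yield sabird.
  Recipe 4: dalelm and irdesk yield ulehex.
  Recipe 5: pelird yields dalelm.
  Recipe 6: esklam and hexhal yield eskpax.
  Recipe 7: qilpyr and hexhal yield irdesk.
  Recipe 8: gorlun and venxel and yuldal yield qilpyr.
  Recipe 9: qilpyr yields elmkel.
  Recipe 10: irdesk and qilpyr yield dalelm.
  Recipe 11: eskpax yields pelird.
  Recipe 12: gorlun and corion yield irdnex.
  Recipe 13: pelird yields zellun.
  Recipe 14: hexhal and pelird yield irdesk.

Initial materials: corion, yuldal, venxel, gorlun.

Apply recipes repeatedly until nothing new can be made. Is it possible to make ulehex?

Yes

gorlun and venxel and yuldal → qilpyr (Recipe 8).
qilpyr → elmkel (Recipe 9).
Using Recipe 2, elmkel and venxel make hexhal.
qilpyr and hexhal → irdesk (Recipe 7).
Using Recipe 10, irdesk and qilpyr make dalelm.
Using Recipe 4, dalelm and irdesk make ulehex.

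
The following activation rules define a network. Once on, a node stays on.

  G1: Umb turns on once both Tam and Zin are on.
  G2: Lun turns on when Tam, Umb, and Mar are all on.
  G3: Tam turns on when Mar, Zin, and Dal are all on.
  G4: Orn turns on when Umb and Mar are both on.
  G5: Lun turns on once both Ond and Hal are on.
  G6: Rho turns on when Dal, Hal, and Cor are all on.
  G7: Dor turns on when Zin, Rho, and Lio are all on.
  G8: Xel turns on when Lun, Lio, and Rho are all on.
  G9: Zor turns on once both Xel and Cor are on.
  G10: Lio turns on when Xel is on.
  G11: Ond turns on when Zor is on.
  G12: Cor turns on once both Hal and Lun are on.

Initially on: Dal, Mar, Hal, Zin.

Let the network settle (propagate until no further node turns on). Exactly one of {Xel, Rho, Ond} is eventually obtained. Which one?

G3: Mar, Zin, and Dal on → Tam on.
Tam and Zin are on, so Umb turns on (G1).
G2: Tam, Umb, and Mar on → Lun on.
G12: Hal and Lun on → Cor on.
Dal, Hal, and Cor are on, so Rho turns on (G6).
Ond would need Zor (G11), but Zor never turns on. Xel would need Lun, Lio, and Rho (G8), but Lio never turns on.

Rho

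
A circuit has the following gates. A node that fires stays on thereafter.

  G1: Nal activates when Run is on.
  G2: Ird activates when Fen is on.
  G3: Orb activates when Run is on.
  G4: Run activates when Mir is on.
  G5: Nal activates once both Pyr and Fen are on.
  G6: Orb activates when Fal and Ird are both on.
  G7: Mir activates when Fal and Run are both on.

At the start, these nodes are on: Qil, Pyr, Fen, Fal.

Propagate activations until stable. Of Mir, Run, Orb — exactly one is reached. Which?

Fen is on, so Ird activates (G2).
Fal and Ird are on, so Orb activates (G6).
Mir would need Fal and Run (G7), but Run never turns on. Run would need Mir (G4), but Mir never turns on.

Orb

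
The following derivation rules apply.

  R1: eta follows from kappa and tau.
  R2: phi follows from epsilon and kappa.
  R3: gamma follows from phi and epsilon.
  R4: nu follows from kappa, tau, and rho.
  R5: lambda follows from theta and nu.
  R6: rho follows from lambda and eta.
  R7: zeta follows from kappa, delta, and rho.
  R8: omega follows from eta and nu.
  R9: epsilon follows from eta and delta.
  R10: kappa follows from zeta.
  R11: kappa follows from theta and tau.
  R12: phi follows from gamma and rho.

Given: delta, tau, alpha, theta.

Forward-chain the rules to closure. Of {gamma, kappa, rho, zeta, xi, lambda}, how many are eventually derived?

theta and tau hold, so kappa follows (R11).
kappa and tau hold, so eta follows (R1).
eta and delta hold, so epsilon follows (R9).
epsilon and kappa hold, so phi follows (R2).
phi and epsilon hold, so gamma follows (R3).
gamma: reached.
kappa: reached.
rho would need lambda and eta (R6), but lambda is never established.
zeta would need kappa, delta, and rho (R7), but rho is never established.
No rule produces xi, and it is not given.
lambda would need theta and nu (R5), but nu is never established.
Reached: gamma and kappa — 2 of the 6.

2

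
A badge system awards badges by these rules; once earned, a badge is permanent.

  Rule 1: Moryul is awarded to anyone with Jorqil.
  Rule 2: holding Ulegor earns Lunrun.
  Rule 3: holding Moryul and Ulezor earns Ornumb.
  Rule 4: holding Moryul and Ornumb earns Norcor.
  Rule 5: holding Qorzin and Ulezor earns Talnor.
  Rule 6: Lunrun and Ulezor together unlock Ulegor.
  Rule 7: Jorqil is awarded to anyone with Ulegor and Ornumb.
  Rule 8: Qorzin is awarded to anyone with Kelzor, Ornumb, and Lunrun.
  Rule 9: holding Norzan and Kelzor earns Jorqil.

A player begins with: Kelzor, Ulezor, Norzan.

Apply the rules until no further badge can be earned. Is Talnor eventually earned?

Talnor would need Qorzin and Ulezor (Rule 5), but Qorzin is never earned.

No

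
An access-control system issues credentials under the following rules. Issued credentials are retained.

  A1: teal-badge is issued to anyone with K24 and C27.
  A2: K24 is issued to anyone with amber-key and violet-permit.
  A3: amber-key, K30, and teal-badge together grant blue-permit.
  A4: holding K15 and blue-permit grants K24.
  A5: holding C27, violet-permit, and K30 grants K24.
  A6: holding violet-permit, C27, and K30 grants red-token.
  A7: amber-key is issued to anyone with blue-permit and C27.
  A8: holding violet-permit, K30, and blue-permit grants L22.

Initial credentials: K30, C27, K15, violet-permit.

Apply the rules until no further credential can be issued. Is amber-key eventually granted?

amber-key would need blue-permit and C27 (A7), but blue-permit is never granted.

No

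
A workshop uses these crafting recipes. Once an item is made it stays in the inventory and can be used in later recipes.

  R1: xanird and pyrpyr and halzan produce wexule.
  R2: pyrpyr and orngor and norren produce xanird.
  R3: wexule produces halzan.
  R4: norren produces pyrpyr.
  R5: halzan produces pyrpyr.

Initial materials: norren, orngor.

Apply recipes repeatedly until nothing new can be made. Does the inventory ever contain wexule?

wexule would need xanird, pyrpyr, and halzan (R1), but halzan is never obtained.

No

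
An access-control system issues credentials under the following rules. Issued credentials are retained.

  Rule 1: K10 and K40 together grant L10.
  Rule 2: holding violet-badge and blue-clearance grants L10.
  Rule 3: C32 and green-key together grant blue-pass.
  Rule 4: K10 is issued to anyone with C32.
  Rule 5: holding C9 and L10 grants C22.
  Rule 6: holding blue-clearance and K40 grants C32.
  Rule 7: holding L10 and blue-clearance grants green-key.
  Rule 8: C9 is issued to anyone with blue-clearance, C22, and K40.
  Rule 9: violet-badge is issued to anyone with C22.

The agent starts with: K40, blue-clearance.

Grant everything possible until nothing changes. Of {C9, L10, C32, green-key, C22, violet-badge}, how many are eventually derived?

3

Holding blue-clearance and K40 grants C32 (Rule 6).
Holding C32 grants K10 (Rule 4).
Holding K10 and K40 grants L10 (Rule 1).
Holding L10 and blue-clearance grants green-key (Rule 7).
C9 would need blue-clearance, C22, and K40 (Rule 8), but C22 is never granted.
L10: reached.
C32: reached.
green-key: reached.
C22 would need C9 and L10 (Rule 5), but C9 is never granted.
violet-badge would need C22 (Rule 9), but C22 is never granted.
Reached: L10, C32, and green-key — 3 of the 6.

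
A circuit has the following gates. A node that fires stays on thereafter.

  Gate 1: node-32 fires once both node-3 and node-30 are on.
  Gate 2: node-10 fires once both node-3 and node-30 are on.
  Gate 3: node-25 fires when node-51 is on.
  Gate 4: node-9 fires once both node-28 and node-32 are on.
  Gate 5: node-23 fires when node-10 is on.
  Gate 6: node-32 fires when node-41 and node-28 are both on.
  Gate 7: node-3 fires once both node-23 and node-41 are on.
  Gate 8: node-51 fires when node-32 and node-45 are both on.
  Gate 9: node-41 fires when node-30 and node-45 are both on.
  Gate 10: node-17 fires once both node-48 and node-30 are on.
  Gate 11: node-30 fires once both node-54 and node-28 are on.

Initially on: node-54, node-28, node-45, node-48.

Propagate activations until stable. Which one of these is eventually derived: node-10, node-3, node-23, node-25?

node-25

node-54 and node-28 are on, so node-30 fires (Gate 11).
node-30 and node-45 are on, so node-41 fires (Gate 9).
Gate 6: node-41 and node-28 on → node-32 on.
node-32 and node-45 are on, so node-51 fires (Gate 8).
Gate 3: node-51 on → node-25 on.
node-10 would need node-3 and node-30 (Gate 2), but node-3 never turns on. node-23 would need node-10 (Gate 5), but node-10 never turns on. node-3 would need node-23 and node-41 (Gate 7), but node-23 never turns on.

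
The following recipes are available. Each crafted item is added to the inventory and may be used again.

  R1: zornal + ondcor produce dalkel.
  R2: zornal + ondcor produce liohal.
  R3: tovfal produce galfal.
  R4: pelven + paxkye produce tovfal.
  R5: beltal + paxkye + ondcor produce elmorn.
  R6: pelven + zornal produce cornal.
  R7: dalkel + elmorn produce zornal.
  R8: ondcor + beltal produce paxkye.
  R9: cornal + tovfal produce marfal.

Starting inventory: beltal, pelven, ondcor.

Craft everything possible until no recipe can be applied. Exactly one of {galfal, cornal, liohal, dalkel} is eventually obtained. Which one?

galfal

Using R8, ondcor and beltal make paxkye.
pelven + paxkye → tovfal (R4).
tovfal → galfal (R3).
liohal would need zornal and ondcor (R2), but zornal is never obtained. dalkel would need zornal and ondcor (R1), but zornal is never obtained. cornal would need pelven and zornal (R6), but zornal is never obtained.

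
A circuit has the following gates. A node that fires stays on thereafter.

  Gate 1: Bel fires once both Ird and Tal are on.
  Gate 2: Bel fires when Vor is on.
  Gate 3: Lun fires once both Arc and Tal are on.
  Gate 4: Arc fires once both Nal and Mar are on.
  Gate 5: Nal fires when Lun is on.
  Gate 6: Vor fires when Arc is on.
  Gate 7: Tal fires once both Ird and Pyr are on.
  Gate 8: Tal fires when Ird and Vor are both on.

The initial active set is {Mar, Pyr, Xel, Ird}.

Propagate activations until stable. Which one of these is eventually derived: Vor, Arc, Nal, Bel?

Ird and Pyr are on, so Tal fires (Gate 7).
Ird and Tal are on, so Bel fires (Gate 1).
Vor would need Arc (Gate 6), but Arc never turns on. Arc would need Nal and Mar (Gate 4), but Nal never turns on. Nal would need Lun (Gate 5), but Lun never turns on.

Bel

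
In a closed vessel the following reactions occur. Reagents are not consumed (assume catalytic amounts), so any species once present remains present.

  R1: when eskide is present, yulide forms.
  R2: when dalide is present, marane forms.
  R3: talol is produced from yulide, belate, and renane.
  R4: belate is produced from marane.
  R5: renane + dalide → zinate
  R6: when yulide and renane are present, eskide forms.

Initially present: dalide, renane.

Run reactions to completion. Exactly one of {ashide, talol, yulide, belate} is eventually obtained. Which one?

dalide present → marane forms (R2).
marane present → belate forms (R4).
talol would need yulide, belate, and renane (R3), but yulide never forms. No rule produces ashide, and it is not given. yulide would need eskide (R1), but eskide never forms.

belate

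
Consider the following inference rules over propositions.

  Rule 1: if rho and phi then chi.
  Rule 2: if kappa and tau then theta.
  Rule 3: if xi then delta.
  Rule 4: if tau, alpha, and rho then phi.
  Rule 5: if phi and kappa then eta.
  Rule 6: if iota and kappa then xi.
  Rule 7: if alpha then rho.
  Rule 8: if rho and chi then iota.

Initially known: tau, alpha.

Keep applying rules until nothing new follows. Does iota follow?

Yes

From alpha, Rule 7 gives rho.
tau, alpha, and rho hold, so phi follows (Rule 4).
rho and phi hold, so chi follows (Rule 1).
rho and chi hold, so iota follows (Rule 8).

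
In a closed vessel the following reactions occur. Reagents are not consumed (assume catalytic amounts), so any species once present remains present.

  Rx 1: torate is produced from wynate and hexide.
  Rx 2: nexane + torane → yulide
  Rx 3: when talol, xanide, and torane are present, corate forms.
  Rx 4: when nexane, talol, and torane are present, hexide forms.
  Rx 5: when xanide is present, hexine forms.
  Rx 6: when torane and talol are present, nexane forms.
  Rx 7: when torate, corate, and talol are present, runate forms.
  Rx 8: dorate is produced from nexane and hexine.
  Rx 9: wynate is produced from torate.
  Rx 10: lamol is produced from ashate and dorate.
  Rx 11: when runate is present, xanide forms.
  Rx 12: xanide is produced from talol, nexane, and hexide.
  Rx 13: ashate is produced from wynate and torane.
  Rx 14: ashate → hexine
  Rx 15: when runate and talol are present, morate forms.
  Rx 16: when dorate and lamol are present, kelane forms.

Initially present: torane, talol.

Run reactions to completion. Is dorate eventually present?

Yes

torane and talol present → nexane forms (Rx 6).
nexane, talol, and torane present → hexide forms (Rx 4).
talol, nexane, and hexide present → xanide forms (Rx 12).
xanide present → hexine forms (Rx 5).
nexane and hexine present → dorate forms (Rx 8).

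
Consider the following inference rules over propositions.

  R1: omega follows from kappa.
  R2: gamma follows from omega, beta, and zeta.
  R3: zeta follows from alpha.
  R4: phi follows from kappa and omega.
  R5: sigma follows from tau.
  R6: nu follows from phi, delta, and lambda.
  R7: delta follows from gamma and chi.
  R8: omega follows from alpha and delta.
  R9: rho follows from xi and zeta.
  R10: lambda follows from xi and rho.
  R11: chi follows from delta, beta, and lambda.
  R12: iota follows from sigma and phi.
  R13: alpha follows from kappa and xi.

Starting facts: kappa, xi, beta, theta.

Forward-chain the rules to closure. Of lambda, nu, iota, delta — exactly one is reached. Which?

kappa and xi hold, so alpha follows (R13).
From alpha, R3 gives zeta.
From xi and zeta, R9 gives rho.
xi and rho hold, so lambda follows (R10).
delta would need gamma and chi (R7), but chi is never established. nu would need phi, delta, and lambda (R6), but delta is never established. iota would need sigma and phi (R12), but sigma is never established.

lambda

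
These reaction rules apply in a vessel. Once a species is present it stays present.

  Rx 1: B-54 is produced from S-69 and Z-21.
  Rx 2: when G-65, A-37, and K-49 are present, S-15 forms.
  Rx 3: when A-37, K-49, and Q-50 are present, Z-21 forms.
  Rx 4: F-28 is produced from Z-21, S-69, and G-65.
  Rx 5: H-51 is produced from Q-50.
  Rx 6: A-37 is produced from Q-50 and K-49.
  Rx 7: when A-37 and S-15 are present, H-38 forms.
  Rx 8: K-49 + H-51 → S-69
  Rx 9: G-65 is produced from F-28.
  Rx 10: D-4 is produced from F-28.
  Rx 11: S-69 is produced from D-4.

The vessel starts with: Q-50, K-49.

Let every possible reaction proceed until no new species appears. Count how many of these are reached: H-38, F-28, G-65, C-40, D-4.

H-38 would need A-37 and S-15 (Rx 7), but S-15 never forms.
F-28 would need Z-21, S-69, and G-65 (Rx 4), but G-65 never forms.
G-65 would need F-28 (Rx 9), but F-28 never forms.
No rule produces C-40, and it is not given.
D-4 would need F-28 (Rx 10), but F-28 never forms.
None of the 5 are reached.

0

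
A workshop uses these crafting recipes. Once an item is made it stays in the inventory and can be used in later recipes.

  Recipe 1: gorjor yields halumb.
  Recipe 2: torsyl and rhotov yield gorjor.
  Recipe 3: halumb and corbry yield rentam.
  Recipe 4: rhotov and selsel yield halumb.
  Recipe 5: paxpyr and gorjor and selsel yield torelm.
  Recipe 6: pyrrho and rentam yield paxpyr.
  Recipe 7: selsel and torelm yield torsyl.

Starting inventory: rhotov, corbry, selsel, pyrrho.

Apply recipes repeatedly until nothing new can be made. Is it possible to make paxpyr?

rhotov and selsel → halumb (Recipe 4).
Using Recipe 3, halumb and corbry make rentam.
Using Recipe 6, pyrrho and rentam make paxpyr.

Yes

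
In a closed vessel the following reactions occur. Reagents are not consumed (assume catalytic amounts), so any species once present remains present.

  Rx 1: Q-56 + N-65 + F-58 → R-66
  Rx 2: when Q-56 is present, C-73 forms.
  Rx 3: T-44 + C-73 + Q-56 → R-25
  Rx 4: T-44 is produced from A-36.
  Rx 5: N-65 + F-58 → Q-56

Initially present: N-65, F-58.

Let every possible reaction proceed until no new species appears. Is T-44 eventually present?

T-44 would need A-36 (Rx 4), but A-36 never forms.

No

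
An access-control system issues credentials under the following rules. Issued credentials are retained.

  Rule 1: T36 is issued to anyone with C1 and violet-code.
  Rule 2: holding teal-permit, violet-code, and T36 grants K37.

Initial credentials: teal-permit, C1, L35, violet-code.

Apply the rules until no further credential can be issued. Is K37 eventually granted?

Holding C1 and violet-code grants T36 (Rule 1).
Holding teal-permit, violet-code, and T36 grants K37 (Rule 2).

Yes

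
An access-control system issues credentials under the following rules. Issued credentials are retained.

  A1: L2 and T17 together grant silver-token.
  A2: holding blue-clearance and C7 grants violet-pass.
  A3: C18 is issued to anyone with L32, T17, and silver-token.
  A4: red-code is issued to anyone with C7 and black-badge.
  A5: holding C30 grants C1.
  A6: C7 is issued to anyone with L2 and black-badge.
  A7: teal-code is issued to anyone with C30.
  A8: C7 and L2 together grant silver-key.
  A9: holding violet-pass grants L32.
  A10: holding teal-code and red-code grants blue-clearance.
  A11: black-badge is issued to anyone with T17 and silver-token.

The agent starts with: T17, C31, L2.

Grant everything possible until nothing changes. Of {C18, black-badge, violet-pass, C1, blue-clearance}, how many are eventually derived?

1

Holding L2 and T17 grants silver-token (A1).
Holding T17 and silver-token grants black-badge (A11).
C18 would need L32, T17, and silver-token (A3), but L32 is never granted.
black-badge: reached.
violet-pass would need blue-clearance and C7 (A2), but blue-clearance is never granted.
C1 would need C30 (A5), but C30 is never granted.
blue-clearance would need teal-code and red-code (A10), but teal-code is never granted.
Reached: black-badge — 1 of the 5.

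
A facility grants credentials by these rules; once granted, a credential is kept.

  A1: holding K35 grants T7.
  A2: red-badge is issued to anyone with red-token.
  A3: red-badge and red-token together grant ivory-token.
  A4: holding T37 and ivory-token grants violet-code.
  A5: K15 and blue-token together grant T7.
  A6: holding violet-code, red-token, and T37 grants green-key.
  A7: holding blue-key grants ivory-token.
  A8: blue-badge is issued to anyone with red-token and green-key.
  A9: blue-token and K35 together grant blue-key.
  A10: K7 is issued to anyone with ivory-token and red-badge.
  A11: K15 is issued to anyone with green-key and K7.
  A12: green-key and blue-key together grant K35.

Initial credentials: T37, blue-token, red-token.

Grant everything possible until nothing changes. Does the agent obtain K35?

K35 would need green-key and blue-key (A12), but blue-key is never granted.

No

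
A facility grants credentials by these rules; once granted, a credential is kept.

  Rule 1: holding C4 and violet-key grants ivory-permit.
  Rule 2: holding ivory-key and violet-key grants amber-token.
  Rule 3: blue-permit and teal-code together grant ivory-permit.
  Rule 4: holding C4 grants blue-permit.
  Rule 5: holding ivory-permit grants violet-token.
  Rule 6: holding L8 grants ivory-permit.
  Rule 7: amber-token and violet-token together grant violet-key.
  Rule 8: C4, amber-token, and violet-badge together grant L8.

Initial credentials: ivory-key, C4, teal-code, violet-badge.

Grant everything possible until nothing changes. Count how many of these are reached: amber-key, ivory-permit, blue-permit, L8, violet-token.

Holding C4 grants blue-permit (Rule 4).
Holding blue-permit and teal-code grants ivory-permit (Rule 3).
Holding ivory-permit grants violet-token (Rule 5).
No rule produces amber-key, and it is not given.
ivory-permit: reached.
blue-permit: reached.
L8 would need C4, amber-token, and violet-badge (Rule 8), but amber-token is never granted.
violet-token: reached.
Reached: ivory-permit, blue-permit, and violet-token — 3 of the 5.

3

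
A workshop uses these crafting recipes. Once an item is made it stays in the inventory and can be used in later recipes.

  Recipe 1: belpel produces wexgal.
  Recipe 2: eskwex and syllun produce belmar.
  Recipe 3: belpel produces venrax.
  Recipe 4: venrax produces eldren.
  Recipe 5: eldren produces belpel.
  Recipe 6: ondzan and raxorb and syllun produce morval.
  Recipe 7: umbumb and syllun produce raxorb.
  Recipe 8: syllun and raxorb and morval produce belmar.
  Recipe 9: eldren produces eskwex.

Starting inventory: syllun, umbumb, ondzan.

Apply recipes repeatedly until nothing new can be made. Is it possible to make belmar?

Yes

umbumb and syllun → raxorb (Recipe 7).
ondzan and raxorb and syllun → morval (Recipe 6).
Using Recipe 8, syllun, raxorb, and morval make belmar.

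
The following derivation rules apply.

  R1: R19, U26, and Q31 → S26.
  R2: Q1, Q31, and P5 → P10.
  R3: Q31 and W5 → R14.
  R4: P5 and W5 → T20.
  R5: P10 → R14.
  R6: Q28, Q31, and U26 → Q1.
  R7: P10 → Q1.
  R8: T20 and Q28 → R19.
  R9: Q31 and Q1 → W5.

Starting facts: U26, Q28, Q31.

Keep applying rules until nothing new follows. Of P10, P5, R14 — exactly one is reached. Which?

From Q28, Q31, and U26, R6 gives Q1.
Q31 and Q1 hold, so W5 follows (R9).
From Q31 and W5, R3 gives R14.
P10 would need Q1, Q31, and P5 (R2), but P5 is never established. No rule produces P5, and it is not given.

R14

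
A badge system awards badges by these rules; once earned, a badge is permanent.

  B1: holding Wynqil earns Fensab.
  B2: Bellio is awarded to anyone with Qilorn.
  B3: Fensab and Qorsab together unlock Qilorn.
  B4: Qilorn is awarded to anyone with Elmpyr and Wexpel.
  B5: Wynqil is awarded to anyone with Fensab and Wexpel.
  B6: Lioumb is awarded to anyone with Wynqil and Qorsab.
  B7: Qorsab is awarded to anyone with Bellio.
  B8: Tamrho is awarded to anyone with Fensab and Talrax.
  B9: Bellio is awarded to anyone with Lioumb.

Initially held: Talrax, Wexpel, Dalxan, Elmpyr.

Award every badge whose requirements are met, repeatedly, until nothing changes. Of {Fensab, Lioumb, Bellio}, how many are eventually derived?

1

With Elmpyr and Wexpel, Qilorn is earned (B4).
With Qilorn, Bellio is earned (B2).
Fensab would need Wynqil (B1), but Wynqil is never earned.
Lioumb would need Wynqil and Qorsab (B6), but Wynqil is never earned.
Bellio: reached.
Reached: Bellio — 1 of the 3.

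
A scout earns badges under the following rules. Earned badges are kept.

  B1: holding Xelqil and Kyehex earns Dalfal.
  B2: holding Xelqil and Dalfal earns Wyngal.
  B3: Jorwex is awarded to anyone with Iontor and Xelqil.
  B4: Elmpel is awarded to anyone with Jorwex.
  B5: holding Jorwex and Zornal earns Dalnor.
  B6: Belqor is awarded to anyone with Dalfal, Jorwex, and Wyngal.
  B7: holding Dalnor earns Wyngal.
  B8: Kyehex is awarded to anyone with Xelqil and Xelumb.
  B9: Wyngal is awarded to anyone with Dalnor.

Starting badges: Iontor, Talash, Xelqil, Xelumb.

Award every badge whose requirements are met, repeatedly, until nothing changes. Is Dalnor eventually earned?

No

Dalnor would need Jorwex and Zornal (B5), but Zornal is never earned.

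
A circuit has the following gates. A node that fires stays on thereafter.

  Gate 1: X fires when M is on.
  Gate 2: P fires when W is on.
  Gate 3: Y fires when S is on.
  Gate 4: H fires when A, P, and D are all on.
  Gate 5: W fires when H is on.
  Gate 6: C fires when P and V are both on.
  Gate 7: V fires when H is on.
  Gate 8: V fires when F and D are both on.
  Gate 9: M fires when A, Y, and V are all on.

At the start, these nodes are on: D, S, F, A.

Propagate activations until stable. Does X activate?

Yes

Gate 8: F and D on → V on.
Gate 3: S on → Y on.
A, Y, and V are on, so M fires (Gate 9).
Gate 1: M on → X on.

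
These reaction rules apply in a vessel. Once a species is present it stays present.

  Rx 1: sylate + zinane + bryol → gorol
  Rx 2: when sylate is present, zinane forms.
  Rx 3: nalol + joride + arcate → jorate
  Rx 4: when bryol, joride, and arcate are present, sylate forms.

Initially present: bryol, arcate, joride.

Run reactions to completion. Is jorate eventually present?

No

jorate would need nalol, joride, and arcate (Rx 3), but nalol never forms.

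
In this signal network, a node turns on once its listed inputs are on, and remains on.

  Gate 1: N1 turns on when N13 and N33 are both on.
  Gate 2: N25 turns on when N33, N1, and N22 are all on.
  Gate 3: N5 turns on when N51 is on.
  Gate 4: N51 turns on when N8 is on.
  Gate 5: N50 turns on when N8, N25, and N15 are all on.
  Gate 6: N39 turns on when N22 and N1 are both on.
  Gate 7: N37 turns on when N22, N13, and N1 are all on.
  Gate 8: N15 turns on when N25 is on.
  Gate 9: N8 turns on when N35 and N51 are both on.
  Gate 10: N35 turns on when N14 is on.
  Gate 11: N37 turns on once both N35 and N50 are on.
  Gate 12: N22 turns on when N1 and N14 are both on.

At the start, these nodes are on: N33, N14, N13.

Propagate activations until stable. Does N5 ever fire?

N5 would need N51 (Gate 3), but N51 never turns on.

No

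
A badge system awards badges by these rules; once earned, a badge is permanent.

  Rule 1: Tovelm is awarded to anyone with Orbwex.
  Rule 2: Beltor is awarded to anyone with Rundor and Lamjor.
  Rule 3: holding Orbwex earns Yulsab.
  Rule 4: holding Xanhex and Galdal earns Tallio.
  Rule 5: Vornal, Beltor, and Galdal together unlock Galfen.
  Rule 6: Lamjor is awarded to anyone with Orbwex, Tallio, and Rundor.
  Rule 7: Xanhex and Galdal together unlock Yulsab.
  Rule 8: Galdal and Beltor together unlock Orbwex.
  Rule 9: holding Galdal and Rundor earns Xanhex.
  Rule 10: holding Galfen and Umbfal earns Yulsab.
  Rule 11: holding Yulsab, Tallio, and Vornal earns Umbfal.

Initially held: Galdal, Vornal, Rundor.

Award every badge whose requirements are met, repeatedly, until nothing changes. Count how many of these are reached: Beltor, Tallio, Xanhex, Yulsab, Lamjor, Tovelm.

With Galdal and Rundor, Xanhex is earned (Rule 9).
With Xanhex and Galdal, Tallio is earned (Rule 4).
With Xanhex and Galdal, Yulsab is earned (Rule 7).
Beltor would need Rundor and Lamjor (Rule 2), but Lamjor is never earned.
Tallio: reached.
Xanhex: reached.
Yulsab: reached.
Lamjor would need Orbwex, Tallio, and Rundor (Rule 6), but Orbwex is never earned.
Tovelm would need Orbwex (Rule 1), but Orbwex is never earned.
Reached: Tallio, Xanhex, and Yulsab — 3 of the 6.

3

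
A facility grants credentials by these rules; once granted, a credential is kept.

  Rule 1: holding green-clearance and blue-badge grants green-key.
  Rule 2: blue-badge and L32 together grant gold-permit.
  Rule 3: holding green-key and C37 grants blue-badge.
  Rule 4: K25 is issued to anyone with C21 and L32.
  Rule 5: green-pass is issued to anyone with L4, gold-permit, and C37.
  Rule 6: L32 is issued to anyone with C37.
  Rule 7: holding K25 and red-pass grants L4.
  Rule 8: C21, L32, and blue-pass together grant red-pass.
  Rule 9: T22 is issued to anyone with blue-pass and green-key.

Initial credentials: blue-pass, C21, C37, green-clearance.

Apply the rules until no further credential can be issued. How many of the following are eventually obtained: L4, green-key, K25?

Holding C37 grants L32 (Rule 6).
Holding C21, L32, and blue-pass grants red-pass (Rule 8).
Holding C21 and L32 grants K25 (Rule 4).
Holding K25 and red-pass grants L4 (Rule 7).
L4: reached.
green-key would need green-clearance and blue-badge (Rule 1), but blue-badge is never granted.
K25: reached.
Reached: L4 and K25 — 2 of the 3.

2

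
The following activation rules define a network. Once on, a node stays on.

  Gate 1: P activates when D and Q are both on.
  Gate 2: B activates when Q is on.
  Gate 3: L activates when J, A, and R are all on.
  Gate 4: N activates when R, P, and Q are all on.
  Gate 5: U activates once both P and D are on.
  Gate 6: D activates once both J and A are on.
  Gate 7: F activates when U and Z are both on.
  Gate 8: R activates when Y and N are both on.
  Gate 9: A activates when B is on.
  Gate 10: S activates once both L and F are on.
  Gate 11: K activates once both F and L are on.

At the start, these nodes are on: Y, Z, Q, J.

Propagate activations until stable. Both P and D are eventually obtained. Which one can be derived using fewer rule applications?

D

D: Q is on, so B activates (Gate 2). Gate 9: B on → A on. J and A are on, so D activates (Gate 6). [3 rule applications]
P: Gate 2: Q on → B on. B is on, so A activates (Gate 9). J and A are on, so D activates (Gate 6). Gate 1: D and Q on → P on. [4 rule applications]
D needs fewer.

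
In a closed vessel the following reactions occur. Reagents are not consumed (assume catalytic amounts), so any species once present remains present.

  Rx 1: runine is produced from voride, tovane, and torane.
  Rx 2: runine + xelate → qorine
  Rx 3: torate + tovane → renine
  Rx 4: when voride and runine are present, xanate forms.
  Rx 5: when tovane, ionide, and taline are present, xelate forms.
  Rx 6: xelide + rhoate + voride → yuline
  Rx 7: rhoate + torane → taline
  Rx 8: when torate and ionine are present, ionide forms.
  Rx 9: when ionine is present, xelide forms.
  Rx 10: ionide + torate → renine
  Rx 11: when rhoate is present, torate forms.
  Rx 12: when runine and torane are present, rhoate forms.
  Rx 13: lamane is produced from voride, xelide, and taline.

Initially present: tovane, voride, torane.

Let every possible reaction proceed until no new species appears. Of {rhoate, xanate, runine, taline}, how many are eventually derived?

voride, tovane, and torane present → runine forms (Rx 1).
voride and runine present → xanate forms (Rx 4).
runine and torane present → rhoate forms (Rx 12).
rhoate and torane present → taline forms (Rx 7).
rhoate: reached.
xanate: reached.
runine: reached.
taline: reached.
All 4 are reached.

4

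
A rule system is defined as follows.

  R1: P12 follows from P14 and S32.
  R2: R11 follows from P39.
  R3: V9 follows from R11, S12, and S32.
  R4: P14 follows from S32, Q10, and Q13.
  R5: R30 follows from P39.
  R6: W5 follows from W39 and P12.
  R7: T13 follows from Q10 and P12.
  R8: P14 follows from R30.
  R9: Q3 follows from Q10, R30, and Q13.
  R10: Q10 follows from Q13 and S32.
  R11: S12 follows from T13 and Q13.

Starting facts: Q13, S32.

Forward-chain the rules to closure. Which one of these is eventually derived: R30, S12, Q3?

S12

From Q13 and S32, R10 gives Q10.
S32, Q10, and Q13 hold, so P14 follows (R4).
P14 and S32 hold, so P12 follows (R1).
From Q10 and P12, R7 gives T13.
From T13 and Q13, R11 gives S12.
R30 would need P39 (R5), but P39 is never established. Q3 would need Q10, R30, and Q13 (R9), but R30 is never established.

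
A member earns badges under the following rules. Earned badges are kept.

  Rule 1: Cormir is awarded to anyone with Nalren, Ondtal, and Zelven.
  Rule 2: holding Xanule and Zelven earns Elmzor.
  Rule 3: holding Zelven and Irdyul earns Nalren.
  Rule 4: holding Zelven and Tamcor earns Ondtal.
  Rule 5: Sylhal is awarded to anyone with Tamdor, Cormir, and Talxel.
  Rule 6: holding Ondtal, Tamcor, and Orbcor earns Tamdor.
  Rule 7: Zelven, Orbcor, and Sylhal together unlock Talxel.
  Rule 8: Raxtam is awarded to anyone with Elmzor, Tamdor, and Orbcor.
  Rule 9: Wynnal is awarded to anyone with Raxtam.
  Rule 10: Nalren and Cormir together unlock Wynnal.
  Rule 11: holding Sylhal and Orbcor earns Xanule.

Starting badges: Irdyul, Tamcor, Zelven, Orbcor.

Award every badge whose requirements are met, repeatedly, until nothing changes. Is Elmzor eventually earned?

No

Elmzor would need Xanule and Zelven (Rule 2), but Xanule is never earned.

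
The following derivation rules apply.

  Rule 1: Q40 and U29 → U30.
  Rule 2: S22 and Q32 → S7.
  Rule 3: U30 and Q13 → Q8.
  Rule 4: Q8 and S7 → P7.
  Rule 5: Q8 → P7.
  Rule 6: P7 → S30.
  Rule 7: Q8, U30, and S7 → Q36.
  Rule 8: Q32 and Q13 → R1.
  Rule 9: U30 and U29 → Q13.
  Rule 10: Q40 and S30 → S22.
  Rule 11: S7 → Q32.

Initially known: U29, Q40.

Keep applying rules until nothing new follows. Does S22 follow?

From Q40 and U29, Rule 1 gives U30.
From U30 and U29, Rule 9 gives Q13.
From U30 and Q13, Rule 3 gives Q8.
Q8 holds, so P7 follows (Rule 5).
P7 holds, so S30 follows (Rule 6).
Q40 and S30 hold, so S22 follows (Rule 10).

Yes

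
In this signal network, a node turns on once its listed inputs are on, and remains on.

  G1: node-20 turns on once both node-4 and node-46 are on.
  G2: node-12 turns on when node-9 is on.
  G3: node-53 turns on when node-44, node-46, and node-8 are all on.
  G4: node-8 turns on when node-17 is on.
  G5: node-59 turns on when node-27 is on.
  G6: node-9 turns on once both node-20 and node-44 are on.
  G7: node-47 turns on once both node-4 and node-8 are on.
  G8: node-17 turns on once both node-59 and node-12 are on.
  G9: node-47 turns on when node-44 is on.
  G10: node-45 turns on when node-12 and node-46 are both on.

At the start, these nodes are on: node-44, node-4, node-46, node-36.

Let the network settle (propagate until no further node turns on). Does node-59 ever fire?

No

node-59 would need node-27 (G5), but node-27 never turns on.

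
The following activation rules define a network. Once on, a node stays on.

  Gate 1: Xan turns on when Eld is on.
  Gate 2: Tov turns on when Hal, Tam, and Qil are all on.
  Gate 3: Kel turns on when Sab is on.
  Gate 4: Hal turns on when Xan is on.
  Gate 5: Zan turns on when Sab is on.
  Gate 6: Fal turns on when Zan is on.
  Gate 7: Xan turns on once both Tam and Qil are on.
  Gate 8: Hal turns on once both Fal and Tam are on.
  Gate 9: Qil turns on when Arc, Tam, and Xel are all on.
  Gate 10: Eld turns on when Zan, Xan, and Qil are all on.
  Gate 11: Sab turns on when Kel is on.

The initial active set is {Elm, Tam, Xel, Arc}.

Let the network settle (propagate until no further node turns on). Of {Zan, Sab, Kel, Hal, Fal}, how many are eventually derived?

Arc, Tam, and Xel are on, so Qil turns on (Gate 9).
Tam and Qil are on, so Xan turns on (Gate 7).
Xan is on, so Hal turns on (Gate 4).
Zan would need Sab (Gate 5), but Sab never turns on.
Sab would need Kel (Gate 11), but Kel never turns on.
Kel would need Sab (Gate 3), but Sab never turns on.
Hal: reached.
Fal would need Zan (Gate 6), but Zan never turns on.
Reached: Hal — 1 of the 5.

1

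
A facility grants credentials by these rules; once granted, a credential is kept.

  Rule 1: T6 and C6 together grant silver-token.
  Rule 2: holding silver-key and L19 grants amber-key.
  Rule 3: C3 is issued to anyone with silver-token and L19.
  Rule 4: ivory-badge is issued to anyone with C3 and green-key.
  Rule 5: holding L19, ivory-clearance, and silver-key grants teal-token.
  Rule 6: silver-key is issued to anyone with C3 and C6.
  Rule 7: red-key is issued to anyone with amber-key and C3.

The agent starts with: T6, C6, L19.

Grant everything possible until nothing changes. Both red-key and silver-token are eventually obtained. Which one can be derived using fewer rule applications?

silver-token

silver-token: Holding T6 and C6 grants silver-token (Rule 1). [1 rule application]
red-key: Holding T6 and C6 grants silver-token (Rule 1). Holding silver-token and L19 grants C3 (Rule 3). Holding C3 and C6 grants silver-key (Rule 6). Holding silver-key and L19 grants amber-key (Rule 2). Holding amber-key and C3 grants red-key (Rule 7). [5 rule applications]
silver-token needs fewer.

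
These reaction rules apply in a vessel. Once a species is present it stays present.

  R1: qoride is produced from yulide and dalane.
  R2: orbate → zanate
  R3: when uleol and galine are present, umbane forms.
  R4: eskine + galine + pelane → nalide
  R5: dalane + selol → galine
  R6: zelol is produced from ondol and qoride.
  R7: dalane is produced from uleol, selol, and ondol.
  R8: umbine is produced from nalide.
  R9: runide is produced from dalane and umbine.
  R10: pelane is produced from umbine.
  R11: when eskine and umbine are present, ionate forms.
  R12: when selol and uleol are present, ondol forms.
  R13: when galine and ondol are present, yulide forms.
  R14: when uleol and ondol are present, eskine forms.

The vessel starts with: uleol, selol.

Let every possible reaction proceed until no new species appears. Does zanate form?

No

zanate would need orbate (R2), but orbate never forms.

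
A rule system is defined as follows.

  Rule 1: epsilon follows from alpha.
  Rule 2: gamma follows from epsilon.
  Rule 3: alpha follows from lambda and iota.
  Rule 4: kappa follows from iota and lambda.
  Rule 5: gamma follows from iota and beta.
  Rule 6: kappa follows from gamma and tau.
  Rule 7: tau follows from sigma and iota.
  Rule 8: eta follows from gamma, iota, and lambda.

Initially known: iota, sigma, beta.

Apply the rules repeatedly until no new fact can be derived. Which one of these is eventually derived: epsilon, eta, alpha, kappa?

sigma and iota hold, so tau follows (Rule 7).
iota and beta hold, so gamma follows (Rule 5).
gamma and tau hold, so kappa follows (Rule 6).
epsilon would need alpha (Rule 1), but alpha is never established. eta would need gamma, iota, and lambda (Rule 8), but lambda is never established. alpha would need lambda and iota (Rule 3), but lambda is never established.

kappa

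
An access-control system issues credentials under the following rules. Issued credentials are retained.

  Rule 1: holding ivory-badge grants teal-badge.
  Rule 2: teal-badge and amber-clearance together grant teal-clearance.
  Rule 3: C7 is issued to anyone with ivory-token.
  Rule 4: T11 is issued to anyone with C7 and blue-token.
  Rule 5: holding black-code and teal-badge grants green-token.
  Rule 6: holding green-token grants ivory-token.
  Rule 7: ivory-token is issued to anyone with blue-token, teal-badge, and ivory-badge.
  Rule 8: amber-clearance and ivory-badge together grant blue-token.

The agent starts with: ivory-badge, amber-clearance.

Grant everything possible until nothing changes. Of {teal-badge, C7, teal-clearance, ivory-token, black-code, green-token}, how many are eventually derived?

4

Holding amber-clearance and ivory-badge grants blue-token (Rule 8).
Holding ivory-badge grants teal-badge (Rule 1).
Holding blue-token, teal-badge, and ivory-badge grants ivory-token (Rule 7).
Holding teal-badge and amber-clearance grants teal-clearance (Rule 2).
Holding ivory-token grants C7 (Rule 3).
teal-badge: reached.
C7: reached.
teal-clearance: reached.
ivory-token: reached.
No rule produces black-code, and it is not given.
green-token would need black-code and teal-badge (Rule 5), but black-code is never granted.
Reached: teal-badge, C7, teal-clearance, and ivory-token — 4 of the 6.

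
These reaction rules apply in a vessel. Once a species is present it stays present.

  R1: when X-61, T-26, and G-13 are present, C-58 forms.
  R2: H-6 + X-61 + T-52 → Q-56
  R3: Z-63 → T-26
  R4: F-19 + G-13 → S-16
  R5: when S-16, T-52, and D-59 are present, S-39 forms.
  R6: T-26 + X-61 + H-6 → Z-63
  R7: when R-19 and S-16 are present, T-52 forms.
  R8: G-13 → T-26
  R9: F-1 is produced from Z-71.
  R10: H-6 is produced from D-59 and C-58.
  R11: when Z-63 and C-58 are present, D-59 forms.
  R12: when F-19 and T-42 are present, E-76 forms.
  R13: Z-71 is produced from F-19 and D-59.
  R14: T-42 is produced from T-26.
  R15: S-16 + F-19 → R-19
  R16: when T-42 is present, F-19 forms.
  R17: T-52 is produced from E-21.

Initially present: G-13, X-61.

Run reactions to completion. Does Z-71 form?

No

Z-71 would need F-19 and D-59 (R13), but D-59 never forms.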